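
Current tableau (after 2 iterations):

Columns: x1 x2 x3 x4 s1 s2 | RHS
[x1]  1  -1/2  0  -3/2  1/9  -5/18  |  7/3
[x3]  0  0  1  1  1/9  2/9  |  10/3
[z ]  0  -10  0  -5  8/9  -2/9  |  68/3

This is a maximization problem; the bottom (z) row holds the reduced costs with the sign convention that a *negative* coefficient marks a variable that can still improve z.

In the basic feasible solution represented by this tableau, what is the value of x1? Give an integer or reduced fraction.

x1 is basic (row 1); its value is the RHS of that row: 7/3.

7/3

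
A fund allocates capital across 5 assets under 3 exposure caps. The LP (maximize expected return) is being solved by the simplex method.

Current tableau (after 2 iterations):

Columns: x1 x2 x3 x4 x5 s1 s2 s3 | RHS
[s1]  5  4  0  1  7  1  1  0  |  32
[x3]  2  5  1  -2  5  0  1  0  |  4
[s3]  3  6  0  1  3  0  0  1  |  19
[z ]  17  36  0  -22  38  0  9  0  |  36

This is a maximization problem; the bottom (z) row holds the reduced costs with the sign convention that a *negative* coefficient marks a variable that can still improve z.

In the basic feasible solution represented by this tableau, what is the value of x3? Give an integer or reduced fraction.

x3 is basic (row 2); its value is the RHS of that row: 4.

4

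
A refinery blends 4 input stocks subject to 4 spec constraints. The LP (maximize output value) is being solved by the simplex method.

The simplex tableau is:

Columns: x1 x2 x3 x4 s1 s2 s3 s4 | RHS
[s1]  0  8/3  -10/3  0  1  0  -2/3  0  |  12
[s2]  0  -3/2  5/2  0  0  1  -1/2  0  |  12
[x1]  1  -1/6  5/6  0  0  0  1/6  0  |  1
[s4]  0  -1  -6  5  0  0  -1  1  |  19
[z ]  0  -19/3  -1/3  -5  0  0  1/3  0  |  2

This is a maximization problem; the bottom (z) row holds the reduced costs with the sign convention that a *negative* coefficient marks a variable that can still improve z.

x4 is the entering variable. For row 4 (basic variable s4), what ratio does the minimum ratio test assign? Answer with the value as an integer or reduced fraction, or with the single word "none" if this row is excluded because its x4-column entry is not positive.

19/5

Ratio = RHS / (x4 entry) = 19 / 5 = 19/5.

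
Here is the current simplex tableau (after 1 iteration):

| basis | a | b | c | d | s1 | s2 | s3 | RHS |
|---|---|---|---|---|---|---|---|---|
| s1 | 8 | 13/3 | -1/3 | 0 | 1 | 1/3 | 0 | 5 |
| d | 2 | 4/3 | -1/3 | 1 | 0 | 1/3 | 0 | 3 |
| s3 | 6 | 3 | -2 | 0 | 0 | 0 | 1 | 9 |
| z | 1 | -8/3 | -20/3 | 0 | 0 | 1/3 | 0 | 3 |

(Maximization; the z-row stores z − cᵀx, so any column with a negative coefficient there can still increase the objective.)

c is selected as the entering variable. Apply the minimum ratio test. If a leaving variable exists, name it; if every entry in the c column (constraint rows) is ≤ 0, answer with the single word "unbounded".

c-column entries: row 1: -1/3, row 2: -1/3, row 3: -2. All ≤ 0, so c can increase without bound; the LP is unbounded in this direction.

unbounded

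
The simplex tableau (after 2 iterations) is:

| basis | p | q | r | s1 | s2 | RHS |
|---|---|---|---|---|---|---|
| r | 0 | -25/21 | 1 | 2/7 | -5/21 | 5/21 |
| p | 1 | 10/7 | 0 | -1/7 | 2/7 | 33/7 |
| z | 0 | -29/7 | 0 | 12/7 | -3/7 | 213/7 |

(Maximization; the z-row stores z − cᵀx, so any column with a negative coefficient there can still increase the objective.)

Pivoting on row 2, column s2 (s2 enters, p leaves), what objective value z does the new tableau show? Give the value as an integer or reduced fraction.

Minimum ratio for s2: (33/7)/(2/7) = 33/2.
z changes by −(z-row coeff of s2)·ratio = −(-3/7)·(33/2) = 99/14.
New z = 213/7 + (99/14) = 75/2.

75/2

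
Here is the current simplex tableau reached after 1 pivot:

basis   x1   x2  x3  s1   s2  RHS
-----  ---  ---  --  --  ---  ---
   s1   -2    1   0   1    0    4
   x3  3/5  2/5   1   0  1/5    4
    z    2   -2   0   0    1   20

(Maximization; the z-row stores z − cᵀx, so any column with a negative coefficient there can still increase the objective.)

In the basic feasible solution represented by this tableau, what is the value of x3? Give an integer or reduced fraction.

4

x3 is basic (row 2); its value is the RHS of that row: 4.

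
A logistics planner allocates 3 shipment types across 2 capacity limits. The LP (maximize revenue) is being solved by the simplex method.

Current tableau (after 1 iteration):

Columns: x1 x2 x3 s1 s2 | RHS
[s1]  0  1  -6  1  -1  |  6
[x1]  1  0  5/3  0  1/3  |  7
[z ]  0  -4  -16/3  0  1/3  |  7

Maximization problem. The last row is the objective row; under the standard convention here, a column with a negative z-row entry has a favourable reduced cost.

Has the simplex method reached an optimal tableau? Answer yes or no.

Column x2 has objective-row coefficient -4, which is negative; an improving pivot exists, so not yet optimal.

no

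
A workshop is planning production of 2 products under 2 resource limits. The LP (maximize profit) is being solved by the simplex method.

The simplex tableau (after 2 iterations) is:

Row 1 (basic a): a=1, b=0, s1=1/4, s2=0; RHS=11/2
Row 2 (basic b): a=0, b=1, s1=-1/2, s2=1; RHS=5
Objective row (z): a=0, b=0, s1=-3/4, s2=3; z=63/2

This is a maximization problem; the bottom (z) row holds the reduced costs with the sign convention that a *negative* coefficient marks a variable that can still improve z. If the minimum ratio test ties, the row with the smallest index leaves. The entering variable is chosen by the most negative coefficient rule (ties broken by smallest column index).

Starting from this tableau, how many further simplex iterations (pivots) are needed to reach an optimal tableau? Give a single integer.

1

pivot: s1 in, a out → z = 48
No improving column remains; optimal.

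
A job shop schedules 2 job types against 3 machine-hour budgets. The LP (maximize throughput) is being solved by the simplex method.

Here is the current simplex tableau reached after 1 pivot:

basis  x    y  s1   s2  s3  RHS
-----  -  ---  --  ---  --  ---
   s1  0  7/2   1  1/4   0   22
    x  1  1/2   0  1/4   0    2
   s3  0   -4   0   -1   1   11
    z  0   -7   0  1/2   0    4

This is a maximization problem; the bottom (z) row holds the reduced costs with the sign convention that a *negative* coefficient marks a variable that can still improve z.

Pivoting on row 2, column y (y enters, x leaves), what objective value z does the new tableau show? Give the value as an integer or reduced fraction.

Minimum ratio for y: 2/(1/2) = 4.
z changes by −(z-row coeff of y)·ratio = −(-7)·4 = 28.
New z = 4 + 28 = 32.

32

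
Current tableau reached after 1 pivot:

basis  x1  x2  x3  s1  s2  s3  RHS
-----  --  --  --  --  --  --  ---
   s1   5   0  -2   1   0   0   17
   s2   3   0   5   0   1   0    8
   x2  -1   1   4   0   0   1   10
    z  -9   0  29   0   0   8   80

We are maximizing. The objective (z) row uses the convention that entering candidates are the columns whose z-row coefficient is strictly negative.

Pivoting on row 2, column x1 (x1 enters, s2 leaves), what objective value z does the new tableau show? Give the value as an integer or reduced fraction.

Minimum ratio for x1: 8/3 = 8/3.
z changes by −(z-row coeff of x1)·ratio = −(-9)·(8/3) = 24.
New z = 80 + 24 = 104.

104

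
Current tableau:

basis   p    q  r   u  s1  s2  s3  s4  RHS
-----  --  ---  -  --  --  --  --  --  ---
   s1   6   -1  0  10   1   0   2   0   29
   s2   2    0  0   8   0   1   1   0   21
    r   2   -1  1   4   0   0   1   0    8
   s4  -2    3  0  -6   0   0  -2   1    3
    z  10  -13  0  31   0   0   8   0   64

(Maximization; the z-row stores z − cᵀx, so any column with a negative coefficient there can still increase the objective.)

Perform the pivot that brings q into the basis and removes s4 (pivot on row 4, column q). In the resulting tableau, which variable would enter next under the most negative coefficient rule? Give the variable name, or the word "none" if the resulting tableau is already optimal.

s3

Pivot element 3. New z-row = old z-row − (-13)·(row 4/3).
Updated z-row coefficients: p: 4/3, q: 0, r: 0, u: 5, s1: 0, s2: 0, s3: -2/3, s4: 13/3.
The most negative is -2/3 in column s3, so s3 would enter next.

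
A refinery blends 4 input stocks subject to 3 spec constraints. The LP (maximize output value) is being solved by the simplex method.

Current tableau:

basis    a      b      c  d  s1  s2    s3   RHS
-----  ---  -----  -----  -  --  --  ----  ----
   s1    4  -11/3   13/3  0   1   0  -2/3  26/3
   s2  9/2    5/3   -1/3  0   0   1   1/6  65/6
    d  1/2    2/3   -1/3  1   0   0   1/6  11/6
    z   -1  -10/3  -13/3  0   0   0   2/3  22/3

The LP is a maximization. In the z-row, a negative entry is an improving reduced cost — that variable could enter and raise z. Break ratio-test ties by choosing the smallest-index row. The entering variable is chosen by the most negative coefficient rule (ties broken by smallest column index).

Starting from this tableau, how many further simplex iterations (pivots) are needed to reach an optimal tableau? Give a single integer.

pivot: c in, s1 out → z = 16
pivot: b in, d out → z = 123/2
No improving column remains; optimal.

2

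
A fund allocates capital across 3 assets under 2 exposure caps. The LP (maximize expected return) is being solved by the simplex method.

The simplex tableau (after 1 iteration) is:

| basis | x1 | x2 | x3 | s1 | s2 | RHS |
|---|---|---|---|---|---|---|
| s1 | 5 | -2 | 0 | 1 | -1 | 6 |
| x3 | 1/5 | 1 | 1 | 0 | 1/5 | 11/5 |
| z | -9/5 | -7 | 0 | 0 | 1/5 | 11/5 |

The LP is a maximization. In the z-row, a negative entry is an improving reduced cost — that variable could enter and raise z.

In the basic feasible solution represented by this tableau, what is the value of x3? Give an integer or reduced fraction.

11/5

x3 is basic (row 2); its value is the RHS of that row: 11/5.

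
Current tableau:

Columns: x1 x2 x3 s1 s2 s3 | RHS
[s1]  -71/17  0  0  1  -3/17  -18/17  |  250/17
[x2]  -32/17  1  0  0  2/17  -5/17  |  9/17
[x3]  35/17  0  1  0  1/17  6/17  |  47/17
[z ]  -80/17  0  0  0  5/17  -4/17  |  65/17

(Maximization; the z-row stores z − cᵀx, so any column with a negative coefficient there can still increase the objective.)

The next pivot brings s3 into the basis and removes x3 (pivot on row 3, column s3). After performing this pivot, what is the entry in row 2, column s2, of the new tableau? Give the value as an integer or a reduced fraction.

1/6

Pivot element is row 3, column s3: 6/17.
Normalize row 3: new (row 3, s2) = (1/17)/(6/17) = 1/6.
row 2 ← row 2 − (-5/17)·(new row 3): 2/17 − (-5/17)·(1/6) = 1/6.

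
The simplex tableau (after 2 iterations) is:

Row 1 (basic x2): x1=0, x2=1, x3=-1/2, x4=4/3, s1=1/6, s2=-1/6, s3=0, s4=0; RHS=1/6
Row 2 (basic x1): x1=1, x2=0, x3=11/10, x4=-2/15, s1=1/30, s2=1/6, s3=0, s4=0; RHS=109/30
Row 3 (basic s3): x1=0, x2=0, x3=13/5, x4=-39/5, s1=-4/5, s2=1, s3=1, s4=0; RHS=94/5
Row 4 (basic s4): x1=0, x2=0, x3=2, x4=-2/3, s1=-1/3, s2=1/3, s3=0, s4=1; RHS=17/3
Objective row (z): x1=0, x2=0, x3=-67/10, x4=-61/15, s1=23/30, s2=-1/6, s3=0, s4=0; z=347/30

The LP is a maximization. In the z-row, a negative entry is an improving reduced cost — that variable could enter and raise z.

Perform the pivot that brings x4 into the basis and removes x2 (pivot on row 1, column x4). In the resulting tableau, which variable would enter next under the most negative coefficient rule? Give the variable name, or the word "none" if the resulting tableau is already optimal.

Pivot element 4/3. New z-row = old z-row − (-61/15)·(row 1/(4/3)).
Updated z-row coefficients: x1: 0, x2: 61/20, x3: -329/40, x4: 0, s1: 51/40, s2: -27/40, s3: 0, s4: 0.
The most negative is -329/40 in column x3, so x3 would enter next.

x3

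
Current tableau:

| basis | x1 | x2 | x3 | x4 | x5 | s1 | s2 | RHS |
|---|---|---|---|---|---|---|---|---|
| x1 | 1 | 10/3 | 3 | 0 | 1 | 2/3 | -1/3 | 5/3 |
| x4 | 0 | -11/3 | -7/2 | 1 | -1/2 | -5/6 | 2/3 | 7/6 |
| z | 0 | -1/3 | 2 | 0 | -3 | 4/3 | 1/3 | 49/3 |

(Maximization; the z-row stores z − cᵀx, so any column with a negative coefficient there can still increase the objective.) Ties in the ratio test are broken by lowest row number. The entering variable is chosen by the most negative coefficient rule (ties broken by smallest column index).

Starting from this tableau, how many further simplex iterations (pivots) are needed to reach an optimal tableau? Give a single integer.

2

pivot: x5 in, x1 out → z = 64/3
pivot: s2 in, x4 out → z = 24
No improving column remains; optimal.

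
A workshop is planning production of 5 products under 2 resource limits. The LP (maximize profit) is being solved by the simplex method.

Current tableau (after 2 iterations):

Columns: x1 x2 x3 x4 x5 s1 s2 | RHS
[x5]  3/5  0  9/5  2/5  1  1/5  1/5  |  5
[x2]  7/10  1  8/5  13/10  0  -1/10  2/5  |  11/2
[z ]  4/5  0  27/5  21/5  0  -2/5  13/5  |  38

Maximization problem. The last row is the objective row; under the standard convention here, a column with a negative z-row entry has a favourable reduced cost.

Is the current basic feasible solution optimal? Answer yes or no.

Column s1 has objective-row coefficient -2/5, which is negative; an improving pivot exists, so not yet optimal.

no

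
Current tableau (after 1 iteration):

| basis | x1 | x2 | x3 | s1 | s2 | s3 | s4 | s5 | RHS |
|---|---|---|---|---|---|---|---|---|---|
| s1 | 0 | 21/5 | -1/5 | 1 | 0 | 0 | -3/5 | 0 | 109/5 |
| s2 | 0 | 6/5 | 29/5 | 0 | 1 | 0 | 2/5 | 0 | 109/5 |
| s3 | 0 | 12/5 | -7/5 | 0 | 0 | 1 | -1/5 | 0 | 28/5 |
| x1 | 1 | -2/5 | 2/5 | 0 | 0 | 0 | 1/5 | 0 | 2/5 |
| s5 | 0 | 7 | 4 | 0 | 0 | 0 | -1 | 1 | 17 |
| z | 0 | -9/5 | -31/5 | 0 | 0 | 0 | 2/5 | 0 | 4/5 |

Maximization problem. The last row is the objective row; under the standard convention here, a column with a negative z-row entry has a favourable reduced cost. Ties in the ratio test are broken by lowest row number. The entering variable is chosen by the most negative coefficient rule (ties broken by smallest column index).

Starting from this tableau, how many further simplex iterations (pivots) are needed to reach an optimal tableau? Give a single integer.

2

pivot: x3 in, x1 out → z = 7
pivot: x2 in, s5 out → z = 181/11
No improving column remains; optimal.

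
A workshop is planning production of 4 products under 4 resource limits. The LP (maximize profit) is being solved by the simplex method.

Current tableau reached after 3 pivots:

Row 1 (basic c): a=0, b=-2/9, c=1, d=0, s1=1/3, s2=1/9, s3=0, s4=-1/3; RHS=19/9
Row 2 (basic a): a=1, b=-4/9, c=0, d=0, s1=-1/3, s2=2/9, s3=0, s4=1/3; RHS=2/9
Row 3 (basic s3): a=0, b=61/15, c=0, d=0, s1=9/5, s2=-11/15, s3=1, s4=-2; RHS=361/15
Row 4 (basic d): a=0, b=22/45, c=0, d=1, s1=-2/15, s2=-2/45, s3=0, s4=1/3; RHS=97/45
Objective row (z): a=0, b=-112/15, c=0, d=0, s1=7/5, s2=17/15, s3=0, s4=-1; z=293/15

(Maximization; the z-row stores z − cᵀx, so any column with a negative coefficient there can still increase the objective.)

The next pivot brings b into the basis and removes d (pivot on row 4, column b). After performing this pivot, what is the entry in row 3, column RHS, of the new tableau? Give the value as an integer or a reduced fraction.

135/22

Pivot element is row 4, column b: 22/45.
Normalize row 4: new (row 4, RHS) = (97/45)/(22/45) = 97/22.
row 3 ← row 3 − (61/15)·(new row 4): 361/15 − (61/15)·(97/22) = 135/22.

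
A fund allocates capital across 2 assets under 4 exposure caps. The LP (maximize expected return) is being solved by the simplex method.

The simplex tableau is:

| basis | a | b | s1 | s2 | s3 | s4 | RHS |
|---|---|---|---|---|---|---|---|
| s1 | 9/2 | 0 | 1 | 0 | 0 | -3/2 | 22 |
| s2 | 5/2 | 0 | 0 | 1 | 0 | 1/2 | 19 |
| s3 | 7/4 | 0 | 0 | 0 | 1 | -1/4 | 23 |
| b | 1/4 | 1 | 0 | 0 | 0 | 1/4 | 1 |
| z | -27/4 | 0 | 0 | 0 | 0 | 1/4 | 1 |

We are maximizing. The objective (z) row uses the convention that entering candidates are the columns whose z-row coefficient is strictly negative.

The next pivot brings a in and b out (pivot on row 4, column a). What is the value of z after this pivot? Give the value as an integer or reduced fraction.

28

Minimum ratio for a: 1/(1/4) = 4.
z changes by −(z-row coeff of a)·ratio = −(-27/4)·4 = 27.
New z = 1 + 27 = 28.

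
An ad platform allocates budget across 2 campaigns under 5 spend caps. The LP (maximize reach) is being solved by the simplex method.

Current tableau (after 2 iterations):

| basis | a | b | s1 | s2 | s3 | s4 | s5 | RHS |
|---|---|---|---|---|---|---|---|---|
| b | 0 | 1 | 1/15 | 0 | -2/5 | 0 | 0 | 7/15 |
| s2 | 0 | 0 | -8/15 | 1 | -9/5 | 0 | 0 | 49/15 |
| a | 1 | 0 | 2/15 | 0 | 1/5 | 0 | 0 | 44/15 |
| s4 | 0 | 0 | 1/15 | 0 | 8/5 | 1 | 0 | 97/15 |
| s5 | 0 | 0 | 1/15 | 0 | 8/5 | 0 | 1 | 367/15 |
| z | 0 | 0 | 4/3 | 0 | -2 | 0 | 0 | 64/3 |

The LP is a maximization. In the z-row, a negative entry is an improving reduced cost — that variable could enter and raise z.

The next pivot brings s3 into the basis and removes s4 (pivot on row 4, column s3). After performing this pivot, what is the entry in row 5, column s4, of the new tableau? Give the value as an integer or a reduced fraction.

Pivot element is row 4, column s3: 8/5.
Normalize row 4: new (row 4, s4) = 1/(8/5) = 5/8.
row 5 ← row 5 − (8/5)·(new row 4): 0 − (8/5)·(5/8) = -1.

-1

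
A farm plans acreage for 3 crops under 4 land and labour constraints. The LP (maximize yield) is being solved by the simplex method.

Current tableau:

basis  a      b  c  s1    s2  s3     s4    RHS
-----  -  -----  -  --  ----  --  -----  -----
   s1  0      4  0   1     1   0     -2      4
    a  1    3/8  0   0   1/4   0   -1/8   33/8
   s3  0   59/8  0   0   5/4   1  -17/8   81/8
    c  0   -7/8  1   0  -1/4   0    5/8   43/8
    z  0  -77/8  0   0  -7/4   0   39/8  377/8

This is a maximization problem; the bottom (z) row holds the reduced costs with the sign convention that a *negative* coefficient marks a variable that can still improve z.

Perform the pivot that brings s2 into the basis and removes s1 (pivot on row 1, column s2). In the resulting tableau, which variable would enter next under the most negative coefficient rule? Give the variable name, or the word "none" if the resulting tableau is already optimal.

Pivot element 1. New z-row = old z-row − (-7/4)·(row 1/1).
Updated z-row coefficients: a: 0, b: -21/8, c: 0, s1: 7/4, s2: 0, s3: 0, s4: 11/8.
The most negative is -21/8 in column b, so b would enter next.

b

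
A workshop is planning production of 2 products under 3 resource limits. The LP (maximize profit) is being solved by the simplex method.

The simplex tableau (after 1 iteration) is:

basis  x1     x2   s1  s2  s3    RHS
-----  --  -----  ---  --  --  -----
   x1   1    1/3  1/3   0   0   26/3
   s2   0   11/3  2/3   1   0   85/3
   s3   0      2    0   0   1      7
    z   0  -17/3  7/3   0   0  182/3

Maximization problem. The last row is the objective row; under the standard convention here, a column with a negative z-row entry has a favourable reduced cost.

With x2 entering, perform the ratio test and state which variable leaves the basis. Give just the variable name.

s3

Ratios: row 1 (x1): (26/3)/(1/3) = 26; row 2 (s2): (85/3)/(11/3) = 85/11; row 3 (s3): 7/2 = 7/2.
Minimum ratio 7/2 is in the s3 row, so s3 leaves.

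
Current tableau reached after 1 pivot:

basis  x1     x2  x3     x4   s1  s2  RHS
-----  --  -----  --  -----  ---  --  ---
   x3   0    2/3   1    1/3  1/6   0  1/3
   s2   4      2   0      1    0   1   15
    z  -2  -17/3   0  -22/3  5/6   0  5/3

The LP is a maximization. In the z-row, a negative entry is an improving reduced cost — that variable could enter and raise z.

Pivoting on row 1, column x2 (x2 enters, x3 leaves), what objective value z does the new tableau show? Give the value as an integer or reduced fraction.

9/2

Minimum ratio for x2: (1/3)/(2/3) = 1/2.
z changes by −(z-row coeff of x2)·ratio = −(-17/3)·(1/2) = 17/6.
New z = 5/3 + (17/6) = 9/2.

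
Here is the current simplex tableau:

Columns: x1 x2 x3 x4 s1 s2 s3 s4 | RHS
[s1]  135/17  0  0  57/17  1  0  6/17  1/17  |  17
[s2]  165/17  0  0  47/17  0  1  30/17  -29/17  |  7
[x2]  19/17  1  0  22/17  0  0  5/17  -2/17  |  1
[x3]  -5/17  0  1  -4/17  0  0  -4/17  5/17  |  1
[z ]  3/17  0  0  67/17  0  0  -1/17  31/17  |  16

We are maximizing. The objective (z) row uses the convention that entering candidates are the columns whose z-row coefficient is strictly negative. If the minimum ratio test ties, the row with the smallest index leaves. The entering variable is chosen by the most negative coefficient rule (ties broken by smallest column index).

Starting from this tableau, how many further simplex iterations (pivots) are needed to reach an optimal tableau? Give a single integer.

1

pivot: s3 in, x2 out → z = 81/5
No improving column remains; optimal.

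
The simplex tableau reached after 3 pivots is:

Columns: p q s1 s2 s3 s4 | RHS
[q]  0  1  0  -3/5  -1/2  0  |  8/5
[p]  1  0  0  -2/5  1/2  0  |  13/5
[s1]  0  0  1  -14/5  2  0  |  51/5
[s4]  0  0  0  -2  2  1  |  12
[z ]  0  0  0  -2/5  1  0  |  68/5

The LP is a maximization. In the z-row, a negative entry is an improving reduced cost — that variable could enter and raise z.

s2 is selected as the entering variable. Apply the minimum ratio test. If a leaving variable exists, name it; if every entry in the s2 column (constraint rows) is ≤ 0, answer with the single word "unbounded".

unbounded

s2-column entries: row 1: -3/5, row 2: -2/5, row 3: -14/5, row 4: -2. All ≤ 0, so s2 can increase without bound; the LP is unbounded in this direction.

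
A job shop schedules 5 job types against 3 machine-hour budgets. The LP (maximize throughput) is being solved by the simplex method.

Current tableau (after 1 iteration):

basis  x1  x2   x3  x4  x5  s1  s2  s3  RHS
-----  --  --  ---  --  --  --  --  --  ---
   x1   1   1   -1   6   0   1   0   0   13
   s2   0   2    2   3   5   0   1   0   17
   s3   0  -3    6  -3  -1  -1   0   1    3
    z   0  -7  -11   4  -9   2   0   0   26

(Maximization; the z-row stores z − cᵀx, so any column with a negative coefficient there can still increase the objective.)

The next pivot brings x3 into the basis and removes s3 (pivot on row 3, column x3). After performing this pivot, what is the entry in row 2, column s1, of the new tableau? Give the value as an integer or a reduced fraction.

1/3

Pivot element is row 3, column x3: 6.
Normalize row 3: new (row 3, s1) = (-1)/6 = -1/6.
row 2 ← row 2 − 2·(new row 3): 0 − 2·(-1/6) = 1/3.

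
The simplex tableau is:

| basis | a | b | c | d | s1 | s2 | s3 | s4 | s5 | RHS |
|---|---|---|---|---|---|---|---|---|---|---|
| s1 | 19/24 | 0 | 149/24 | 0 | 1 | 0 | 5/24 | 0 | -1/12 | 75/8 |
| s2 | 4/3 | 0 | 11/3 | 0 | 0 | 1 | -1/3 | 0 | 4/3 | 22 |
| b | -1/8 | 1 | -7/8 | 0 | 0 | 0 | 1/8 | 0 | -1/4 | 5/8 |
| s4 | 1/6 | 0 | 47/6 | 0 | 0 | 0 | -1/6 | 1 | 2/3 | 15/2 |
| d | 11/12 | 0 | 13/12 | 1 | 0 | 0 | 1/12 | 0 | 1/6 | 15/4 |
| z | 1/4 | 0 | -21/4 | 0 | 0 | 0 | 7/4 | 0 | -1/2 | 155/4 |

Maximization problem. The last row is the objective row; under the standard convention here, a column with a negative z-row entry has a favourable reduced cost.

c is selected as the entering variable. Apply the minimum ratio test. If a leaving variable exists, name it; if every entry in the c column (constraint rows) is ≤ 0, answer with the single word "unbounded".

Ratios: row 1 (s1): (75/8)/(149/24) = 225/149; row 2 (s2): 22/(11/3) = 6; row 3 (b): entry -7/8 ≤ 0, skip; row 4 (s4): (15/2)/(47/6) = 45/47; row 5 (d): (15/4)/(13/12) = 45/13.
Minimum ratio is in the s4 row, so s4 leaves.

s4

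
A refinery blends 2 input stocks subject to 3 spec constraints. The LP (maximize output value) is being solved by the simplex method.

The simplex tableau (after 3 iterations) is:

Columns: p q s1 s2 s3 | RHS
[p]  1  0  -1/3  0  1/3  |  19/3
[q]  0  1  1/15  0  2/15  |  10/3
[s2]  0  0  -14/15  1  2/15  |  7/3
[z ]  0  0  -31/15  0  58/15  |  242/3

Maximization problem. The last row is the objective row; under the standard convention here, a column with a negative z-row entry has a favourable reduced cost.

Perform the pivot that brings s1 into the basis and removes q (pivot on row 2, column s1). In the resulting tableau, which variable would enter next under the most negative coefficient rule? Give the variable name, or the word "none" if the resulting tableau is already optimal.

Pivot element 1/15. New z-row = old z-row − (-31/15)·(row 2/(1/15)).
Updated z-row coefficients: p: 0, q: 31, s1: 0, s2: 0, s3: 8.
No coefficient is strictly negative; the tableau after this pivot is optimal.

none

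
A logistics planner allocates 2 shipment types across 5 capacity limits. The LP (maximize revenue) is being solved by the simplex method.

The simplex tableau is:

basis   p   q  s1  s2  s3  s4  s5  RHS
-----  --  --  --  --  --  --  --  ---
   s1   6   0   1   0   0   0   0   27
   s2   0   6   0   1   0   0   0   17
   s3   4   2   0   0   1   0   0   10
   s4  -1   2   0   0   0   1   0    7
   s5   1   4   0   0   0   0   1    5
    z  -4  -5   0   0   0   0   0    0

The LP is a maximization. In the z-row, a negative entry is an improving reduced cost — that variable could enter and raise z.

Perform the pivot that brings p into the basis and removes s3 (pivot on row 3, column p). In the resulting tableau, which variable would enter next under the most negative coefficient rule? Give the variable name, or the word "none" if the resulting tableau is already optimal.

q

Pivot element 4. New z-row = old z-row − (-4)·(row 3/4).
Updated z-row coefficients: p: 0, q: -3, s1: 0, s2: 0, s3: 1, s4: 0, s5: 0.
The most negative is -3 in column q, so q would enter next.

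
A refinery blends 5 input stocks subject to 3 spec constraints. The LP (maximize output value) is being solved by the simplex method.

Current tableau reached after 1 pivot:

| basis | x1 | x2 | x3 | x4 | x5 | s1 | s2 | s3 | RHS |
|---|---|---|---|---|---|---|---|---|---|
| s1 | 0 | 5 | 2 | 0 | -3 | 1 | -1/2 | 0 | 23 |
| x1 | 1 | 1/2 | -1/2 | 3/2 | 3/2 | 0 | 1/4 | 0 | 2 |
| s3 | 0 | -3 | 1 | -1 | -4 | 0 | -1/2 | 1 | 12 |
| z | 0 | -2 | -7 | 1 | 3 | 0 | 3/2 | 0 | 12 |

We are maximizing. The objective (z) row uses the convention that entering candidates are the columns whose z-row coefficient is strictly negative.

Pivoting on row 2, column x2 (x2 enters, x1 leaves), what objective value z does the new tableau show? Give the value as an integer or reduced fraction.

Minimum ratio for x2: 2/(1/2) = 4.
z changes by −(z-row coeff of x2)·ratio = −(-2)·4 = 8.
New z = 12 + 8 = 20.

20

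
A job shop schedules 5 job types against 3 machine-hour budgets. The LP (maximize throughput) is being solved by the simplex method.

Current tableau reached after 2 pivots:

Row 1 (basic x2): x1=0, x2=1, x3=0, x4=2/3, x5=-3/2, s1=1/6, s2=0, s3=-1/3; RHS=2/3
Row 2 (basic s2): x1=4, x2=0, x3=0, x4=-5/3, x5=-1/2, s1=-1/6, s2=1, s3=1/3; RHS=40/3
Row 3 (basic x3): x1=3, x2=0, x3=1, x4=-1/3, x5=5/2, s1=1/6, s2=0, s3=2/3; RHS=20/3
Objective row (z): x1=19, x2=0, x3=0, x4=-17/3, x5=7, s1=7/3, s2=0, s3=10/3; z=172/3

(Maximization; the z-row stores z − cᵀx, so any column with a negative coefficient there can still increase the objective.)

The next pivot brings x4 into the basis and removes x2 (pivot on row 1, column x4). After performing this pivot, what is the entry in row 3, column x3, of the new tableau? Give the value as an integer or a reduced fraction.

Pivot element is row 1, column x4: 2/3.
Normalize row 1: new (row 1, x3) = 0/(2/3) = 0.
row 3 ← row 3 − (-1/3)·(new row 1): 1 − (-1/3)·0 = 1.

1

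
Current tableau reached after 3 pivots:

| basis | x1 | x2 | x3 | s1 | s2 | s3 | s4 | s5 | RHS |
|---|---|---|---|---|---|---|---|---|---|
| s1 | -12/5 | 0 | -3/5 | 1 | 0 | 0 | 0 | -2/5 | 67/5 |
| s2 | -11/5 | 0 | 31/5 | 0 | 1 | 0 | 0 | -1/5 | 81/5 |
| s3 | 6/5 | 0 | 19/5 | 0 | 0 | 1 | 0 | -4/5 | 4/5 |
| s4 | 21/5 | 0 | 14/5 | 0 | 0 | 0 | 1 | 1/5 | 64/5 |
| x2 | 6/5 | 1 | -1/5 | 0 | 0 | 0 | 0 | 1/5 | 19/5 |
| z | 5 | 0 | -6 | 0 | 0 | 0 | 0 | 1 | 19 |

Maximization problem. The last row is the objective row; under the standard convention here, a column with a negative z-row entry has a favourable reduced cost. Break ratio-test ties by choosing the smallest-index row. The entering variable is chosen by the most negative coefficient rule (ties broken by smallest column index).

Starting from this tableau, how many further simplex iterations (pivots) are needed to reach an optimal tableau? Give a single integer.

2

pivot: x3 in, s3 out → z = 385/19
pivot: s5 in, s2 out → z = 500/21
No improving column remains; optimal.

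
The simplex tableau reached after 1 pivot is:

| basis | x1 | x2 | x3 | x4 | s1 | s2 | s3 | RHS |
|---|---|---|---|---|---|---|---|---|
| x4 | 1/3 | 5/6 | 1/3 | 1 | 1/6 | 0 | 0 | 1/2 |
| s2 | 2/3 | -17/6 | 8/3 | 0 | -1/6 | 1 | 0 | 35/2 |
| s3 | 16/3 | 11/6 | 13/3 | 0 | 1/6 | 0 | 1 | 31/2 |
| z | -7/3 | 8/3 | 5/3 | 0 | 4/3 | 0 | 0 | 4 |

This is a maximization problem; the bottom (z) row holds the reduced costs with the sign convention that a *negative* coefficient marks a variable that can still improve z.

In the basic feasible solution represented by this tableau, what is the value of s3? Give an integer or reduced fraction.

s3 is basic (row 3); its value is the RHS of that row: 31/2.

31/2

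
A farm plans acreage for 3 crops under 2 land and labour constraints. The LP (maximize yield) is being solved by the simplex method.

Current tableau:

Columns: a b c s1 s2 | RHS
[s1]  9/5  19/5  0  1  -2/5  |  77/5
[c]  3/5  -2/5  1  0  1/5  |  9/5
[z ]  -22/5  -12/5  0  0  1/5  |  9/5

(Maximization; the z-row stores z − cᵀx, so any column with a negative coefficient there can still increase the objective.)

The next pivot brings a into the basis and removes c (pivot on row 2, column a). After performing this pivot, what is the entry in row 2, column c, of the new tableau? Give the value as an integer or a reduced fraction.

Pivot element is row 2, column a: 3/5.
Normalize row 2: new (row 2, c) = 1/(3/5) = 5/3.
Row 2 is the pivot row, so the entry is 5/3.

5/3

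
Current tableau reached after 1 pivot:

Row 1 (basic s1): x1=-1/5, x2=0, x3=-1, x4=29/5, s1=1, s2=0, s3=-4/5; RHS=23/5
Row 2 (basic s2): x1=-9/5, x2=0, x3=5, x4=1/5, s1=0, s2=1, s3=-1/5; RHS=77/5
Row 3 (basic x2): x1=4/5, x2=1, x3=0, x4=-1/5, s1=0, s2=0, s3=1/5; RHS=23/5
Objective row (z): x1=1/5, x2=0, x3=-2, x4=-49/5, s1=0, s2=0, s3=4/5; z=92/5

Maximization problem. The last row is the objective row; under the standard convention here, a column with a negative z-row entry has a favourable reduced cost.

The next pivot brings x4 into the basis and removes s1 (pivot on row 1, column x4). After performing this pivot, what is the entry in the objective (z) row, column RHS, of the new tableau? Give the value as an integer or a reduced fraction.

759/29

Pivot element is row 1, column x4: 29/5.
Normalize row 1: new (row 1, RHS) = (23/5)/(29/5) = 23/29.
z-row ← z-row − (-49/5)·(new row 1): 92/5 − (-49/5)·(23/29) = 759/29.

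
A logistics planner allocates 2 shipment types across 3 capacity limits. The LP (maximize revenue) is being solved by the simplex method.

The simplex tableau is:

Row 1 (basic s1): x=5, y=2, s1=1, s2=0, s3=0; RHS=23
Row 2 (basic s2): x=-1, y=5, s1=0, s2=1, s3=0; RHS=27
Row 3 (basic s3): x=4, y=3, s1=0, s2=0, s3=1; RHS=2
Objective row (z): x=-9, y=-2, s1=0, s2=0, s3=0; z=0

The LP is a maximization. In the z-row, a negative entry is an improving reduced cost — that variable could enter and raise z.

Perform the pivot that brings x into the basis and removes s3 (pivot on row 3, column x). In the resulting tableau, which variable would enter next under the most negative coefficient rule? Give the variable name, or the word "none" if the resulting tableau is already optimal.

Pivot element 4. New z-row = old z-row − (-9)·(row 3/4).
Updated z-row coefficients: x: 0, y: 19/4, s1: 0, s2: 0, s3: 9/4.
No coefficient is strictly negative; the tableau after this pivot is optimal.

none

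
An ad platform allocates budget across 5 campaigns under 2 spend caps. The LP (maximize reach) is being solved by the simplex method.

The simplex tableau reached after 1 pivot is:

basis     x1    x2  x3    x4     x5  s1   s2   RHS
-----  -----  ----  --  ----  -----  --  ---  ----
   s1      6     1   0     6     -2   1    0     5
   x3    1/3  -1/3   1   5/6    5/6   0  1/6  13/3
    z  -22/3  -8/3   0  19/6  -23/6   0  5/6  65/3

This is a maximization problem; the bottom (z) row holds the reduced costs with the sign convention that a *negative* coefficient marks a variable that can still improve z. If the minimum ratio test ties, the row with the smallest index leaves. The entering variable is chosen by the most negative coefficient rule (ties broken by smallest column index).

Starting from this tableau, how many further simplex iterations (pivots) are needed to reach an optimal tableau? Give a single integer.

3

pivot: x1 in, s1 out → z = 250/9
pivot: x5 in, x3 out → z = 1861/34
pivot: x2 in, x1 out → z = 365
No improving column remains; optimal.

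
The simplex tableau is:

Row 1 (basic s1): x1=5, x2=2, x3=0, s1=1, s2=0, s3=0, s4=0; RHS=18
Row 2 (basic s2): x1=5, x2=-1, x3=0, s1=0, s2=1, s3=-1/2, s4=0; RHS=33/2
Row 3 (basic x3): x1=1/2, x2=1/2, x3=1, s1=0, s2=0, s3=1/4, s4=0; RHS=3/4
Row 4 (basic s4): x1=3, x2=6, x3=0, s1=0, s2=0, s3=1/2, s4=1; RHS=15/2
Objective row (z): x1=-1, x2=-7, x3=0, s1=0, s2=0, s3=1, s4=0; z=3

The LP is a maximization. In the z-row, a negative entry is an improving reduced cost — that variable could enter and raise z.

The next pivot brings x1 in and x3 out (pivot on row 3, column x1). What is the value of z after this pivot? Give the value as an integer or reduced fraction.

Minimum ratio for x1: (3/4)/(1/2) = 3/2.
z changes by −(z-row coeff of x1)·ratio = −(-1)·(3/2) = 3/2.
New z = 3 + (3/2) = 9/2.

9/2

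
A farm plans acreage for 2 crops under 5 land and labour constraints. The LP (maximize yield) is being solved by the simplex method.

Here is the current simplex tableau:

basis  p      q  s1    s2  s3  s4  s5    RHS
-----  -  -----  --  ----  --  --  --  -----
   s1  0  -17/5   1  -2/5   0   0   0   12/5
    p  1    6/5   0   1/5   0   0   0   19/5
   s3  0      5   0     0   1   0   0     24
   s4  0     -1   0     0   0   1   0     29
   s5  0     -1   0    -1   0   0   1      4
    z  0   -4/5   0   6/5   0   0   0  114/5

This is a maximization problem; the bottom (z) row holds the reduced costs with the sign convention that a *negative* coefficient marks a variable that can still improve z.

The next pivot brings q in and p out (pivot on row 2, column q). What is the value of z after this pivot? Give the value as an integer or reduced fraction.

76/3

Minimum ratio for q: (19/5)/(6/5) = 19/6.
z changes by −(z-row coeff of q)·ratio = −(-4/5)·(19/6) = 38/15.
New z = 114/5 + (38/15) = 76/3.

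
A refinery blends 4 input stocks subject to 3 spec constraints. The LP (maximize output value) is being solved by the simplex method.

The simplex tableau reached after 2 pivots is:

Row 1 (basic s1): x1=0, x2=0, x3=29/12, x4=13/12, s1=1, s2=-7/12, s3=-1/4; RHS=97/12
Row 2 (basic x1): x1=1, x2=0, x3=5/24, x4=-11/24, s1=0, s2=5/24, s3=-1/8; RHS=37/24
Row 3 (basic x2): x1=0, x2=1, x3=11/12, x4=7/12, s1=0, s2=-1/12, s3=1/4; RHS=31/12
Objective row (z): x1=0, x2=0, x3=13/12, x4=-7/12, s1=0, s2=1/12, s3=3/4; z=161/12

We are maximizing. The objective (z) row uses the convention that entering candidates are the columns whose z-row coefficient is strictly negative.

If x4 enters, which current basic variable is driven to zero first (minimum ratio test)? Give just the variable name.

x2

Ratios: row 1 (s1): (97/12)/(13/12) = 97/13; row 2 (x1): entry -11/24 ≤ 0, skip; row 3 (x2): (31/12)/(7/12) = 31/7.
Minimum ratio 31/7 is in the x2 row, so x2 leaves.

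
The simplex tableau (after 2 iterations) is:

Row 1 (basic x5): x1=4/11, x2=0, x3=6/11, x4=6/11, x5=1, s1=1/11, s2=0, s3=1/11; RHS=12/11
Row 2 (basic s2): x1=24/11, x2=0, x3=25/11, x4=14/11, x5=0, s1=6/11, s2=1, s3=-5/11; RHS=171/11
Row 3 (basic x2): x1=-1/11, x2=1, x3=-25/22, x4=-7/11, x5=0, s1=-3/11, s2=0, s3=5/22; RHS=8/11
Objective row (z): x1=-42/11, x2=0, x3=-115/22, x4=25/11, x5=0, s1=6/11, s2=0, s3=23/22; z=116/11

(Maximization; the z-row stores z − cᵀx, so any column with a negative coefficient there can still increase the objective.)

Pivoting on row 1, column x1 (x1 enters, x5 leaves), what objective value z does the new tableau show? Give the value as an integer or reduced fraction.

22

Minimum ratio for x1: (12/11)/(4/11) = 3.
z changes by −(z-row coeff of x1)·ratio = −(-42/11)·3 = 126/11.
New z = 116/11 + (126/11) = 22.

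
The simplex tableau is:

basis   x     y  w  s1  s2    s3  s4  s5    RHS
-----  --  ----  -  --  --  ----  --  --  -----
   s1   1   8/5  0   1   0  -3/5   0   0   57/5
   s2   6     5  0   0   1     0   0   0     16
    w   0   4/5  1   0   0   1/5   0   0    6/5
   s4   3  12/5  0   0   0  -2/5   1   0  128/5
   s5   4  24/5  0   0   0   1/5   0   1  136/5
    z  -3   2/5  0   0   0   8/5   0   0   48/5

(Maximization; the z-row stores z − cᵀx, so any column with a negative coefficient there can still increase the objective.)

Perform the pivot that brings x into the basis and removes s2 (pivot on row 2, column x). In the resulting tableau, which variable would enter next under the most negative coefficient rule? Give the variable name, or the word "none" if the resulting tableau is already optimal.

Pivot element 6. New z-row = old z-row − (-3)·(row 2/6).
Updated z-row coefficients: x: 0, y: 29/10, w: 0, s1: 0, s2: 1/2, s3: 8/5, s4: 0, s5: 0.
No coefficient is strictly negative; the tableau after this pivot is optimal.

none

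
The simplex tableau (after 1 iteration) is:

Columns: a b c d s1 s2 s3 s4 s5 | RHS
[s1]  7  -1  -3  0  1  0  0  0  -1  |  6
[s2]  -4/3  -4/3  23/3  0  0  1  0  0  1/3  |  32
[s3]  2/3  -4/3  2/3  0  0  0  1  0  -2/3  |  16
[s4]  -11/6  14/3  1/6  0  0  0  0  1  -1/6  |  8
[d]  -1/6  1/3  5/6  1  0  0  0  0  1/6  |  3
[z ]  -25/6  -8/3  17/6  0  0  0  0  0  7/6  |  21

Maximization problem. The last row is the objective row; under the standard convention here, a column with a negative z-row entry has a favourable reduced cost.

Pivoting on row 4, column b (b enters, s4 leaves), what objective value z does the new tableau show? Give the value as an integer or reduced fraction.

179/7

Minimum ratio for b: 8/(14/3) = 12/7.
z changes by −(z-row coeff of b)·ratio = −(-8/3)·(12/7) = 32/7.
New z = 21 + (32/7) = 179/7.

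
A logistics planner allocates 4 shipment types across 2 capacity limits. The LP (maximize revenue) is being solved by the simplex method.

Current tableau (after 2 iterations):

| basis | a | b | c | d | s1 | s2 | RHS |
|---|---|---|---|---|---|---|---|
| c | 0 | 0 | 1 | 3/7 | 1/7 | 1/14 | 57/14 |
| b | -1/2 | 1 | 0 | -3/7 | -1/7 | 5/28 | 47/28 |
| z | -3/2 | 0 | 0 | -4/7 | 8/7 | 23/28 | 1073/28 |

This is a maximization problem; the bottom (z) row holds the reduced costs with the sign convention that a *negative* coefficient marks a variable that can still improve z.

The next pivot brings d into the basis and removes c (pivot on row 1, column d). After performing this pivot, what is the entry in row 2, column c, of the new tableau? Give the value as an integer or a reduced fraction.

1

Pivot element is row 1, column d: 3/7.
Normalize row 1: new (row 1, c) = 1/(3/7) = 7/3.
row 2 ← row 2 − (-3/7)·(new row 1): 0 − (-3/7)·(7/3) = 1.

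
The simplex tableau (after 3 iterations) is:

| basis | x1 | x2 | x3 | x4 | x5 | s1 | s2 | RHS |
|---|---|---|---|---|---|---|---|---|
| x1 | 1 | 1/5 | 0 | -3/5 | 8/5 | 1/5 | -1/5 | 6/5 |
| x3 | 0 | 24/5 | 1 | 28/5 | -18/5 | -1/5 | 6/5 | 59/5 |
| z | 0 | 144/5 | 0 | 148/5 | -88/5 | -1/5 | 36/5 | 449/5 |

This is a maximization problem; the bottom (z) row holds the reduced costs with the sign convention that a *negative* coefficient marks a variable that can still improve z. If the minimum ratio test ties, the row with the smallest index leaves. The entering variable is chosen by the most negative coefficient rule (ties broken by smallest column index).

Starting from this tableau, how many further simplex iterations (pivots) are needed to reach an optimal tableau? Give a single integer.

1

pivot: x5 in, x1 out → z = 103
No improving column remains; optimal.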